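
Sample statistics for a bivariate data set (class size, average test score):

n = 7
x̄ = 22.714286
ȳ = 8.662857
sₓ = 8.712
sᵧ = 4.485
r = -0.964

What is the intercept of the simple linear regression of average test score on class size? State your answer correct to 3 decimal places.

19.935

b = r · sᵧ/sₓ = -0.964 · 4.485/8.712 = -0.496274
a = ȳ − b·x̄ = 8.662857 − (-0.496274)·22.714286 = 19.935369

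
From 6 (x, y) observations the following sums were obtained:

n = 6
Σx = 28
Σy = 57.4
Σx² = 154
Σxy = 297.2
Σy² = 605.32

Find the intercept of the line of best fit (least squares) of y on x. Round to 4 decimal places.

3.7000

Sxx = Σx² − (Σx)²/n = 154 − 130.666667 = 23.333333
Sxy = Σxy − (Σx)(Σy)/n = 297.2 − 267.866667 = 29.333333
b = Sxy/Sxx = 29.333333/23.333333 = 1.257143
a = ȳ − b·x̄ = 9.566667 − 1.257143·4.666667 = 3.7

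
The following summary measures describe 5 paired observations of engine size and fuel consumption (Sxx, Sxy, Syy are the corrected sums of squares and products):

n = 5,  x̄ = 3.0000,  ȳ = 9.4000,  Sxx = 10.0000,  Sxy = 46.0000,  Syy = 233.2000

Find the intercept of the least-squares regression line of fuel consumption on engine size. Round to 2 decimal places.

-4.40

b = Sxy/Sxx = 46/10 = 4.6
a = ȳ − b·x̄ = 9.4 − 4.6·3 = -4.4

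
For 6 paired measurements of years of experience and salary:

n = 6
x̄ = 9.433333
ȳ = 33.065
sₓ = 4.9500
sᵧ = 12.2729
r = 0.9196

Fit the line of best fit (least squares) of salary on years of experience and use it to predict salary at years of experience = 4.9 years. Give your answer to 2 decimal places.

22.73

b = r · sᵧ/sₓ = 0.9196 · 12.2729/4.95 = 2.280032
a = ȳ − b·x̄ = 33.065 − 2.280032·9.433333 = 11.556698
ŷ(4.9) = a + b·4.9 = 11.556698 + 2.280032·4.9 = 22.728855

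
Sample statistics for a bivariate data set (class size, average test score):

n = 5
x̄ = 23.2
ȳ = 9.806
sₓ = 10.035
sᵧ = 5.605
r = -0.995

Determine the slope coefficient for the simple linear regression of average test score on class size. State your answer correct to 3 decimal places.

b = r · sᵧ/sₓ = -0.995 · 5.605/10.035 = -0.555752

-0.556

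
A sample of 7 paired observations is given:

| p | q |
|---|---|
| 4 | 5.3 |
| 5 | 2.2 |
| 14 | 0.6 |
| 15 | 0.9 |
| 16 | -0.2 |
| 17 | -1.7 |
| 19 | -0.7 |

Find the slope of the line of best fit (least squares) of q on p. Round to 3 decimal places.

-0.349

n = 7, Σx = 90, Σy = 6.4, Σxy = 8.7, Σx² = 1368
Sxx = Σx² − (Σx)²/n = 1368 − 1157.142857 = 210.857143
Sxy = Σxy − (Σx)(Σy)/n = 8.7 − 82.285714 = -73.585714
b = Sxy/Sxx = -73.585714/210.857143 = -0.348984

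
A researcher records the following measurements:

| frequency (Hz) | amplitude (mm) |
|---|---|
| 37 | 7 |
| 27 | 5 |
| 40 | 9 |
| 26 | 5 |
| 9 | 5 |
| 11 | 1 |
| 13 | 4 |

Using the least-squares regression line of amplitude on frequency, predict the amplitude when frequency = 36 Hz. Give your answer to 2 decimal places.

7.20

n = 7, Σx = 163, Σy = 36, Σxy = 992, Σx² = 4745
Sxx = Σx² − (Σx)²/n = 4745 − 3795.571429 = 949.428571
Sxy = Σxy − (Σx)(Σy)/n = 992 − 838.285714 = 153.714286
b = Sxy/Sxx = 153.714286/949.428571 = 0.161902
a = ȳ − b·x̄ = 5.142857 − 0.161902·23.285714 = 1.372856
ŷ(36) = a + b·36 = 1.372856 + 0.161902·36 = 7.201324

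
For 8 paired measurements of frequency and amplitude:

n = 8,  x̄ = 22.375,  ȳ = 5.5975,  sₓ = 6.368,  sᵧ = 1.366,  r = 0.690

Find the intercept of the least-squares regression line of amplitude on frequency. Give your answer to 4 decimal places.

b = r · sᵧ/sₓ = 0.69 · 1.366/6.368 = 0.148012
a = ȳ − b·x̄ = 5.5975 − 0.148012·22.375 = 2.285733

2.2857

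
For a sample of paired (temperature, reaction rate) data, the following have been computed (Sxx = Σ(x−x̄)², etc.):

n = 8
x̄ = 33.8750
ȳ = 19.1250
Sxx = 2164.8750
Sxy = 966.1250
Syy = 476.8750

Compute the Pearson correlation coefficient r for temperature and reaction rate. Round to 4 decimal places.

r = Sxy/√(Sxx·Syy) = 966.125/√(1032374.765625) = 966.125/1016.058446 = 0.950856

0.9509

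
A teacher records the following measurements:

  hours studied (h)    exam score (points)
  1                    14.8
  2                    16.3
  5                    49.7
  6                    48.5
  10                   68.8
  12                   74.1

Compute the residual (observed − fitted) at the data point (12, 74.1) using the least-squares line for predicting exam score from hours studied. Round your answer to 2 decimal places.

-5.15

n = 6, Σx = 36, Σy = 272.2, Σxy = 2164.1, Σx² = 310
Sxx = Σx² − (Σx)²/n = 310 − 216 = 94
Sxy = Σxy − (Σx)(Σy)/n = 2164.1 − 1633.2 = 530.9
b = Sxy/Sxx = 530.9/94 = 5.647872
a = ȳ − b·x̄ = 45.366667 − 5.647872·6 = 11.479433
ŷ(12) = 11.479433 + 5.647872·12 = 79.253901
residual = y − ŷ = 74.1 − 79.253901 = -5.153901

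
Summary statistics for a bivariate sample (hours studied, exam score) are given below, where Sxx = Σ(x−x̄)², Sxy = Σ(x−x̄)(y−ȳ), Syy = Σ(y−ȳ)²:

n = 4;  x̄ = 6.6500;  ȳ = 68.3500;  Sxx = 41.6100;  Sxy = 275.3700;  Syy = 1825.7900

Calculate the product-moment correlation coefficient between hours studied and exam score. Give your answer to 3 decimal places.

r = Sxy/√(Sxx·Syy) = 275.37/√(75971.1219) = 275.37/275.628594 = 0.999062

0.999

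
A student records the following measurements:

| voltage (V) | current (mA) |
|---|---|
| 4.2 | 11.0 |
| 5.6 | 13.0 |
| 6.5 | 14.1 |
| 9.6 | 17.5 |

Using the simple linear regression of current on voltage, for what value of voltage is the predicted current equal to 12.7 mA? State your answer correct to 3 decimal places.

n = 4, Σx = 25.9, Σy = 55.6, Σxy = 378.65, Σx² = 183.41
Sxx = Σx² − (Σx)²/n = 183.41 − 167.7025 = 15.7075
Sxy = Σxy − (Σx)(Σy)/n = 378.65 − 360.01 = 18.64
b = Sxy/Sxx = 18.64/15.7075 = 1.186694
a = ȳ − b·x̄ = 13.9 − 1.186694·6.475 = 6.216155
Set a + b·x = 12.7: x = (12.7 − 6.216155) / 1.186694 = 5.463788

5.464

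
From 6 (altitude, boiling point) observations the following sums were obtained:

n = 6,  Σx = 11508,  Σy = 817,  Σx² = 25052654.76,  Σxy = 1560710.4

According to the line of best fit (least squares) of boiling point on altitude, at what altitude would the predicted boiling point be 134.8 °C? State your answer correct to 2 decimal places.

Sxx = Σx² − (Σx)²/n = 25052654.76 − 22072344 = 2980310.76
Sxy = Σxy − (Σx)(Σy)/n = 1560710.4 − 1567006 = -6295.6
b = Sxy/Sxx = -6295.6/2980310.76 = -0.002112
a = ȳ − b·x̄ = 136.166667 − (-0.002112)·1918 = 140.218244
Set a + b·x = 134.8: x = (134.8 − 140.218244) / (-0.002112) = 2564.974295

2564.97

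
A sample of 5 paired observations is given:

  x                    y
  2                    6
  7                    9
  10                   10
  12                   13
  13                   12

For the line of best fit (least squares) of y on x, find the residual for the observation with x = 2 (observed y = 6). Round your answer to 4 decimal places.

0.0558

n = 5, Σx = 44, Σy = 50, Σxy = 487, Σx² = 466
Sxx = Σx² − (Σx)²/n = 466 − 387.2 = 78.8
Sxy = Σxy − (Σx)(Σy)/n = 487 − 440 = 47
b = Sxy/Sxx = 47/78.8 = 0.596447
a = ȳ − b·x̄ = 10 − 0.596447·8.8 = 4.751269
ŷ(2) = 4.751269 + 0.596447·2 = 5.944162
residual = y − ŷ = 6 − 5.944162 = 0.055838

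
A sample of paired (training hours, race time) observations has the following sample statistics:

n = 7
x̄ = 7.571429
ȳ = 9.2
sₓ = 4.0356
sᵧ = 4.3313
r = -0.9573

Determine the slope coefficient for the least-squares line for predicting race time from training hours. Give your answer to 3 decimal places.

-1.027

b = r · sᵧ/sₓ = -0.9573 · 4.3313/4.0356 = -1.027444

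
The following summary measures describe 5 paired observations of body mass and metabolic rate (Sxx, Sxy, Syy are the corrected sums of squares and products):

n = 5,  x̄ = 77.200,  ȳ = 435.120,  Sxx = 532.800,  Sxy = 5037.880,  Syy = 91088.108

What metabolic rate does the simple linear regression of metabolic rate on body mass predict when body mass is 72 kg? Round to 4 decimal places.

b = Sxy/Sxx = 5037.88/532.8 = 9.455480
a = ȳ − b·x̄ = 435.12 − 9.455480·77.2 = -294.843093
ŷ(72) = a + b·72 = -294.843093 + 9.455480·72 = 385.951502

385.9515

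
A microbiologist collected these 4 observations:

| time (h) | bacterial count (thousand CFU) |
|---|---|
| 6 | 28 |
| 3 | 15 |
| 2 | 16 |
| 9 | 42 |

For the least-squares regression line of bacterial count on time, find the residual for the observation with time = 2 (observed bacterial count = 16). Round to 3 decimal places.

2.550

n = 4, Σx = 20, Σy = 101, Σxy = 623, Σx² = 130
Sxx = Σx² − (Σx)²/n = 130 − 100 = 30
Sxy = Σxy − (Σx)(Σy)/n = 623 − 505 = 118
b = Sxy/Sxx = 118/30 = 3.933333
a = ȳ − b·x̄ = 25.25 − 3.933333·5 = 5.583333
ŷ(2) = 5.583333 + 3.933333·2 = 13.45
residual = y − ŷ = 16 − 13.45 = 2.55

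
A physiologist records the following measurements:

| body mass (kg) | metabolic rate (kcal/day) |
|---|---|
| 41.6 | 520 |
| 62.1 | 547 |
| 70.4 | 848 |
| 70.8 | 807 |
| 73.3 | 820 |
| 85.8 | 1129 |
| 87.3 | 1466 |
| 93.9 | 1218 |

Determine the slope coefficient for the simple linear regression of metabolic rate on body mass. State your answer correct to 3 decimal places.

n = 8, Σx = 585.2, Σy = 7355, Σxy = 571761.7, Σx² = 44728.8
Sxx = Σx² − (Σx)²/n = 44728.8 − 42807.38 = 1921.42
Sxy = Σxy − (Σx)(Σy)/n = 571761.7 − 538018.25 = 33743.45
b = Sxy/Sxx = 33743.45/1921.42 = 17.561725

17.562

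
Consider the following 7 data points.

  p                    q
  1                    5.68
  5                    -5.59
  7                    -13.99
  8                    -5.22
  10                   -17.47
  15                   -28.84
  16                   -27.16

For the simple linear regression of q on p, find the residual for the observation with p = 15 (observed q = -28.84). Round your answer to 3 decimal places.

n = 7, Σx = 62, Σy = -92.59, Σxy = -1203.82, Σx² = 720
Sxx = Σx² − (Σx)²/n = 720 − 549.142857 = 170.857143
Sxy = Σxy − (Σx)(Σy)/n = -1203.82 − (-820.082857) = -383.737143
b = Sxy/Sxx = -383.737143/170.857143 = -2.245953
a = ȳ − b·x̄ = -13.227143 − (-2.245953)·8.857143 = 6.665585
ŷ(15) = 6.665585 + (-2.245953)·15 = -27.023712
residual = y − ŷ = -28.84 − (-27.023712) = -1.816288

-1.816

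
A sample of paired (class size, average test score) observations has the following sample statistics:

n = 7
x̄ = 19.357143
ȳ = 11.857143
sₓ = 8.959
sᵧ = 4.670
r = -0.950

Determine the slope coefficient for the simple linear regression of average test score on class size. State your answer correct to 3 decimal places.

-0.495

b = r · sᵧ/sₓ = -0.95 · 4.67/8.959 = -0.495200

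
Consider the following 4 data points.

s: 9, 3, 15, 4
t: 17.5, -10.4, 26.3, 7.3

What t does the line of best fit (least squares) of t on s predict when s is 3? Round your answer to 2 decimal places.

-2.10

n = 4, Σx = 31, Σy = 40.7, Σxy = 550, Σx² = 331
Sxx = Σx² − (Σx)²/n = 331 − 240.25 = 90.75
Sxy = Σxy − (Σx)(Σy)/n = 550 − 315.425 = 234.575
b = Sxy/Sxx = 234.575/90.75 = 2.584848
a = ȳ − b·x̄ = 10.175 − 2.584848·7.75 = -9.857576
ŷ(3) = a + b·3 = -9.857576 + 2.584848·3 = -2.103030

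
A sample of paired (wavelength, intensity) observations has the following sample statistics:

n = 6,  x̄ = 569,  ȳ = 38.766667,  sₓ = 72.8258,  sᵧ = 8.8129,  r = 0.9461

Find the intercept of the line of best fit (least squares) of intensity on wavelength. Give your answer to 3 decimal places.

-26.379

b = r · sᵧ/sₓ = 0.9461 · 8.8129/72.8258 = 0.114491
a = ȳ − b·x̄ = 38.766667 − 0.114491·569 = -26.378603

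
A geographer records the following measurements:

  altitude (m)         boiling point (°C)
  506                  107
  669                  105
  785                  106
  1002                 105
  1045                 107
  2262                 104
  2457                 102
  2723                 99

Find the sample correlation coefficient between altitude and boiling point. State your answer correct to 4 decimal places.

n = 8, Σx = 11449, Σy = 835, Σxy = 1180061, Σx² = 21984073, Σy² = 87205
Sxx = Σx² − (Σx)²/n = 21984073 − 16384950.125 = 5599122.875
Sxy = Σxy − (Σx)(Σy)/n = 1180061 − 1194989.375 = -14928.375
Syy = Σy² − (Σy)²/n = 87205 − 87153.125 = 51.875
r = Sxy/√(Sxx·Syy) = -14928.375/√(290454499.140625) = -14928.375/17042.725696 = -0.875938

-0.8759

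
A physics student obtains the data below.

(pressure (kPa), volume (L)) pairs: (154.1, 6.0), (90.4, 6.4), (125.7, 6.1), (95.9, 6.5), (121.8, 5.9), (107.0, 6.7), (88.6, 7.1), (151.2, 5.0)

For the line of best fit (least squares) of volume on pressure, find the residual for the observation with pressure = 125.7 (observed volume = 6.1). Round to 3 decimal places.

0.063

n = 8, Σx = 934.7, Σy = 49.7, Σxy = 5713.86, Σx² = 113911.91
Sxx = Σx² − (Σx)²/n = 113911.91 − 109208.01125 = 4703.89875
Sxy = Σxy − (Σx)(Σy)/n = 5713.86 − 5806.82375 = -92.96375
b = Sxy/Sxx = -92.96375/4703.89875 = -0.019763
a = ȳ − b·x̄ = 6.2125 − (-0.019763)·116.8375 = 8.521574
ŷ(125.7) = 8.521574 + (-0.019763)·125.7 = 6.037349
residual = y − ŷ = 6.1 − 6.037349 = 0.062651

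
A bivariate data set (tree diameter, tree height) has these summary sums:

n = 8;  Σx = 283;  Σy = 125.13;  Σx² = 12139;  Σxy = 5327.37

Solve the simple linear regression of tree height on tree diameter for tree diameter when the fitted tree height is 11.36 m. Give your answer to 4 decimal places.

Sxx = Σx² − (Σx)²/n = 12139 − 10011.125 = 2127.875
Sxy = Σxy − (Σx)(Σy)/n = 5327.37 − 4426.47375 = 900.89625
b = Sxy/Sxx = 900.89625/2127.875 = 0.423378
a = ȳ − b·x̄ = 15.64125 − 0.423378·35.375 = 0.664240
Set a + b·x = 11.36: x = (11.36 − 0.664240) / 0.423378 = 25.262887

25.2629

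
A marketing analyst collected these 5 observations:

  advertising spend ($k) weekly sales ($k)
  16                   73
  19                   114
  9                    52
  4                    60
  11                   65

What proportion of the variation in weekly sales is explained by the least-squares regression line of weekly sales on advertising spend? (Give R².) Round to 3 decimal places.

n = 5, Σx = 59, Σy = 364, Σxy = 4757, Σx² = 835, Σy² = 28854
Sxx = Σx² − (Σx)²/n = 835 − 696.2 = 138.8
Sxy = Σxy − (Σx)(Σy)/n = 4757 − 4295.2 = 461.8
Syy = Σy² − (Σy)²/n = 28854 − 26499.2 = 2354.8
R² = Sxy²/(Sxx·Syy) = (461.8)²/(138.8·2354.8) = 0.652476

0.652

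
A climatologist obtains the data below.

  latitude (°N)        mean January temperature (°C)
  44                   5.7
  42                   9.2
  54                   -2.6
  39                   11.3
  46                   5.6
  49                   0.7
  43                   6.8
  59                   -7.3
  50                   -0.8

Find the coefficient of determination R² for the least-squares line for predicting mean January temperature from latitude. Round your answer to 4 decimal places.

n = 9, Σx = 426, Σy = 28.6, Σxy = 1051.1, Σx² = 20484, Σy² = 383.6
Sxx = Σx² − (Σx)²/n = 20484 − 20164 = 320
Sxy = Σxy − (Σx)(Σy)/n = 1051.1 − 1353.733333 = -302.633333
Syy = Σy² − (Σy)²/n = 383.6 − 90.884444 = 292.715556
R² = Sxy²/(Sxx·Syy) = (-302.633333)²/(320·292.715556) = 0.977772

0.9778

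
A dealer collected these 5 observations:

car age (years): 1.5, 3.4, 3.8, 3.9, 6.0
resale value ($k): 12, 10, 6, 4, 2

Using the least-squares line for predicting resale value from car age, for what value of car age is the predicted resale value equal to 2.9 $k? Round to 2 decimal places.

n = 5, Σx = 18.6, Σy = 34, Σxy = 102.4, Σx² = 79.46
Sxx = Σx² − (Σx)²/n = 79.46 − 69.192 = 10.268
Sxy = Σxy − (Σx)(Σy)/n = 102.4 − 126.48 = -24.08
b = Sxy/Sxx = -24.08/10.268 = -2.345150
a = ȳ − b·x̄ = 6.8 − (-2.345150)·3.72 = 15.523958
Set a + b·x = 2.9: x = (2.9 − 15.523958) / (-2.345150) = 5.383007

5.38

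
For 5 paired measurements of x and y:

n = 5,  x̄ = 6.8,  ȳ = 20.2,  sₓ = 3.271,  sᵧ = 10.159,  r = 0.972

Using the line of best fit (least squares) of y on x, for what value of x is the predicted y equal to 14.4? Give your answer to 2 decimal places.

b = r · sᵧ/sₓ = 0.972 · 10.159/3.271 = 3.018816
a = ȳ − b·x̄ = 20.2 − 3.018816·6.8 = -0.327951
Set a + b·x = 14.4: x = (14.4 − (-0.327951)) / 3.018816 = 4.878717

4.88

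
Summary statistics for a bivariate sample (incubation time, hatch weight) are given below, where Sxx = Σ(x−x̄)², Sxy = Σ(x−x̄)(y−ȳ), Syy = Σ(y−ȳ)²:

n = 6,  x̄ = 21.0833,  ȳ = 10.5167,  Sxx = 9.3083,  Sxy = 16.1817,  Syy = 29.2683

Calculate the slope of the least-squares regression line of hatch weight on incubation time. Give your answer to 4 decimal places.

1.7384

b = Sxy/Sxx = 16.1817/9.3083 = 1.738416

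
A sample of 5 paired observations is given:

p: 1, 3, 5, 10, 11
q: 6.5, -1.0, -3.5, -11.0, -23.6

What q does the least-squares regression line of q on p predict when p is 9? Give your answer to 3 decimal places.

n = 5, Σx = 30, Σy = -32.6, Σxy = -383.6, Σx² = 256
Sxx = Σx² − (Σx)²/n = 256 − 180 = 76
Sxy = Σxy − (Σx)(Σy)/n = -383.6 − (-195.6) = -188
b = Sxy/Sxx = -188/76 = -2.473684
a = ȳ − b·x̄ = -6.52 − (-2.473684)·6 = 8.322105
ŷ(9) = a + b·9 = 8.322105 + (-2.473684)·9 = -13.941053

-13.941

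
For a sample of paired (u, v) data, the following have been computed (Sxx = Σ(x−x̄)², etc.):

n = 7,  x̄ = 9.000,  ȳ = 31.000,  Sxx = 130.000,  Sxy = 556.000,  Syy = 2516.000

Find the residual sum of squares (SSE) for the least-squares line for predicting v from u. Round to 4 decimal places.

138.0308

b = Sxy/Sxx = 556/130 = 4.276923
SSE = Syy − b·Sxy = 2516 − 4.276923·556 = 138.030769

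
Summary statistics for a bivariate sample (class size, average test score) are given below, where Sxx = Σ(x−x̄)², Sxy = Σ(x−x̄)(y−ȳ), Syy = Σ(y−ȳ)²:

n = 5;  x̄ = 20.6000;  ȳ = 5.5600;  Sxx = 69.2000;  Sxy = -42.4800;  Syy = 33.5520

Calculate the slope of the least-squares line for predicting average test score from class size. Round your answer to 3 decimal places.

-0.614

b = Sxy/Sxx = -42.48/69.2 = -0.613873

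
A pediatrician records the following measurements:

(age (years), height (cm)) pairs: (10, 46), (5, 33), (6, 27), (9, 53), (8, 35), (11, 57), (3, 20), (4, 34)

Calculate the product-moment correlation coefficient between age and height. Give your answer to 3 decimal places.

n = 8, Σx = 56, Σy = 305, Σxy = 2367, Σx² = 452, Σy² = 12773
Sxx = Σx² − (Σx)²/n = 452 − 392 = 60
Sxy = Σxy − (Σx)(Σy)/n = 2367 − 2135 = 232
Syy = Σy² − (Σy)²/n = 12773 − 11628.125 = 1144.875
r = Sxy/√(Sxx·Syy) = 232/√(68692.5) = 232/262.092541 = 0.885184

0.885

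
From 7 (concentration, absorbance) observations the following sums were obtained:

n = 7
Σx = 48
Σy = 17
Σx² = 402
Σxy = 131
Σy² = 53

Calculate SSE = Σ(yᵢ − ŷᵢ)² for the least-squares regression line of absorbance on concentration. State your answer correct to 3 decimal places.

Sxx = Σx² − (Σx)²/n = 402 − 329.142857 = 72.857143
Sxy = Σxy − (Σx)(Σy)/n = 131 − 116.571429 = 14.428571
Syy = Σy² − (Σy)²/n = 53 − 41.285714 = 11.714286
b = Sxy/Sxx = 14.428571/72.857143 = 0.198039
SSE = Syy − b·Sxy = 11.714286 − 0.198039·14.428571 = 8.856863

8.857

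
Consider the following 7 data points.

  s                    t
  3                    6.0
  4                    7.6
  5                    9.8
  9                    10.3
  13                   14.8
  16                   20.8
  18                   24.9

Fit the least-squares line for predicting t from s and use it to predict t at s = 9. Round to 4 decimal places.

n = 7, Σx = 68, Σy = 94.2, Σxy = 1163.5, Σx² = 880
Sxx = Σx² − (Σx)²/n = 880 − 660.571429 = 219.428571
Sxy = Σxy − (Σx)(Σy)/n = 1163.5 − 915.085714 = 248.414286
b = Sxy/Sxx = 248.414286/219.428571 = 1.132096
a = ȳ − b·x̄ = 13.457143 − 1.132096·9.714286 = 2.459635
ŷ(9) = a + b·9 = 2.459635 + 1.132096·9 = 12.648503

12.6485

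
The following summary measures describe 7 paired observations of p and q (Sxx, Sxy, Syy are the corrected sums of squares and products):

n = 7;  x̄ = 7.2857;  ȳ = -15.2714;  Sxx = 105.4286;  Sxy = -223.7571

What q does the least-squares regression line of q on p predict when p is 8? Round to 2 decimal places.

-16.79

b = Sxy/Sxx = -223.7571/105.4286 = -2.122357
a = ȳ − b·x̄ = -15.2714 − (-2.122357)·7.2857 = 0.191455
ŷ(8) = a + b·8 = 0.191455 + (-2.122357)·8 = -16.787399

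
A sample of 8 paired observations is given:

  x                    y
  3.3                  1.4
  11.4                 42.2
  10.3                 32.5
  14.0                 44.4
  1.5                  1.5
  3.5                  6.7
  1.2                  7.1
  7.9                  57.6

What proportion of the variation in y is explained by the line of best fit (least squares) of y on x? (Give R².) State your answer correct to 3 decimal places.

n = 8, Σx = 53.1, Σy = 193.4, Σxy = 1931.31, Σx² = 521.29, Σy² = 8225.72
Sxx = Σx² − (Σx)²/n = 521.29 − 352.45125 = 168.83875
Sxy = Σxy − (Σx)(Σy)/n = 1931.31 − 1283.6925 = 647.6175
Syy = Σy² − (Σy)²/n = 8225.72 − 4675.445 = 3550.275
R² = Sxy²/(Sxx·Syy) = (647.6175)²/(168.83875·3550.275) = 0.699686

0.700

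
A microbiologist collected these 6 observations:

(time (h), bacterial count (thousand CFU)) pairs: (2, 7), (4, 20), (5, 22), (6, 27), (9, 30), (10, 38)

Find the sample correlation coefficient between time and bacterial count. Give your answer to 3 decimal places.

n = 6, Σx = 36, Σy = 144, Σxy = 1016, Σx² = 262, Σy² = 4006
Sxx = Σx² − (Σx)²/n = 262 − 216 = 46
Sxy = Σxy − (Σx)(Σy)/n = 1016 − 864 = 152
Syy = Σy² − (Σy)²/n = 4006 − 3456 = 550
r = Sxy/√(Sxx·Syy) = 152/√(25300) = 152/159.059737 = 0.955616

0.956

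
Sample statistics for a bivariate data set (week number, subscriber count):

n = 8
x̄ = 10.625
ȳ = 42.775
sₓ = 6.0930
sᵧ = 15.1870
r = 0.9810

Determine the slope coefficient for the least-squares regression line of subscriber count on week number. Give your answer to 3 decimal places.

b = r · sᵧ/sₓ = 0.981 · 15.187/6.093 = 2.445174

2.445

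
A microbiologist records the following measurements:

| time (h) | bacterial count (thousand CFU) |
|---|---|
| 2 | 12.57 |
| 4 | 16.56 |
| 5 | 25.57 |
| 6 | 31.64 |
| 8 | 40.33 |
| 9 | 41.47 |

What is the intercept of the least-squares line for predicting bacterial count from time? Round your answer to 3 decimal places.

2.158

n = 6, Σx = 34, Σy = 168.14, Σxy = 1104.94, Σx² = 226
Sxx = Σx² − (Σx)²/n = 226 − 192.666667 = 33.333333
Sxy = Σxy − (Σx)(Σy)/n = 1104.94 − 952.793333 = 152.146667
b = Sxy/Sxx = 152.146667/33.333333 = 4.5644
a = ȳ − b·x̄ = 28.023333 − 4.5644·5.666667 = 2.1584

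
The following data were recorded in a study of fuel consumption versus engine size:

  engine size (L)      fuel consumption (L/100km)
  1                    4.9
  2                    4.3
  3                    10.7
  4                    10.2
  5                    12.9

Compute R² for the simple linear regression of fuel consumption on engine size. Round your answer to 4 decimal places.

0.8321

n = 5, Σx = 15, Σy = 43, Σxy = 150.9, Σx² = 55, Σy² = 427.44
Sxx = Σx² − (Σx)²/n = 55 − 45 = 10
Sxy = Σxy − (Σx)(Σy)/n = 150.9 − 129 = 21.9
Syy = Σy² − (Σy)²/n = 427.44 − 369.8 = 57.64
R² = Sxy²/(Sxx·Syy) = (21.9)²/(10·57.64) = 0.832078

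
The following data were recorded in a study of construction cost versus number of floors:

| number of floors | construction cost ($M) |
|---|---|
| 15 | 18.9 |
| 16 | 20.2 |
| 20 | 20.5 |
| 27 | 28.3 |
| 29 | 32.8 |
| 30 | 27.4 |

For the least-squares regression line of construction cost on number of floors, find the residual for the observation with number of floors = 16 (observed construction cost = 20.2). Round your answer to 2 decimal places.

n = 6, Σx = 137, Σy = 148.1, Σxy = 3554, Σx² = 3351
Sxx = Σx² − (Σx)²/n = 3351 − 3128.166667 = 222.833333
Sxy = Σxy − (Σx)(Σy)/n = 3554 − 3381.616667 = 172.383333
b = Sxy/Sxx = 172.383333/222.833333 = 0.773598
a = ȳ − b·x̄ = 24.683333 − 0.773598·22.833333 = 7.019521
ŷ(16) = 7.019521 + 0.773598·16 = 19.397083
residual = y − ŷ = 20.2 − 19.397083 = 0.802917

0.80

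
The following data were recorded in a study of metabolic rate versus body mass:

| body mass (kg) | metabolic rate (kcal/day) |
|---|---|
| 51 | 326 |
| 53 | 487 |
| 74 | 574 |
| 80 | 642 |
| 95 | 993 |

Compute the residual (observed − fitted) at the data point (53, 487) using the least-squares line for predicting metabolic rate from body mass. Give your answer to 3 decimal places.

101.204

n = 5, Σx = 353, Σy = 3022, Σxy = 230608, Σx² = 26311
Sxx = Σx² − (Σx)²/n = 26311 − 24921.8 = 1389.2
Sxy = Σxy − (Σx)(Σy)/n = 230608 − 213353.2 = 17254.8
b = Sxy/Sxx = 17254.8/1389.2 = 12.420674
a = ȳ − b·x̄ = 604.4 − 12.420674·70.6 = -272.499568
ŷ(53) = -272.499568 + 12.420674·53 = 385.796142
residual = y − ŷ = 487 − 385.796142 = 101.203858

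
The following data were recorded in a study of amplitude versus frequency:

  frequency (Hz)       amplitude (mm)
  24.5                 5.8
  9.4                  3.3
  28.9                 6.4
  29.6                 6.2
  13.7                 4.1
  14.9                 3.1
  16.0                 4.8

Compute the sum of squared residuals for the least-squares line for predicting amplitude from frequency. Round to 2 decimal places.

1.40

n = 7, Σx = 137, Σy = 33.7, Σxy = 720.76, Σx² = 3065.68, Σy² = 173.39
Sxx = Σx² − (Σx)²/n = 3065.68 − 2681.285714 = 384.394286
Sxy = Σxy − (Σx)(Σy)/n = 720.76 − 659.557143 = 61.202857
Syy = Σy² − (Σy)²/n = 173.39 − 162.241429 = 11.148571
b = Sxy/Sxx = 61.202857/384.394286 = 0.159219
SSE = Syy − b·Sxy = 11.148571 − 0.159219·61.202857 = 1.403916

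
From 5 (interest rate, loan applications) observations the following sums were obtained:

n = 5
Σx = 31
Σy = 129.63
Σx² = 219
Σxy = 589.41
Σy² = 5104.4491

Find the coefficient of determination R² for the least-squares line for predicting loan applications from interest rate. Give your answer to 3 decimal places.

Sxx = Σx² − (Σx)²/n = 219 − 192.2 = 26.8
Sxy = Σxy − (Σx)(Σy)/n = 589.41 − 803.706 = -214.296
Syy = Σy² − (Σy)²/n = 5104.4491 − 3360.78738 = 1743.66172
R² = Sxy²/(Sxx·Syy) = (-214.296)²/(26.8·1743.66172) = 0.982723

0.983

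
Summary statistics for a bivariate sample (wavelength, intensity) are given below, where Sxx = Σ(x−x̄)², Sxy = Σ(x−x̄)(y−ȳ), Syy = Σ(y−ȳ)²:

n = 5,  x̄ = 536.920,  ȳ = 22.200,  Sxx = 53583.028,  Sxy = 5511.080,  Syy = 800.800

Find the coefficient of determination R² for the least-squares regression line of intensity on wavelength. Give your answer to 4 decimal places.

0.7078

R² = Sxy²/(Sxx·Syy) = (5511.08)²/(53583.028·800.8) = 0.707819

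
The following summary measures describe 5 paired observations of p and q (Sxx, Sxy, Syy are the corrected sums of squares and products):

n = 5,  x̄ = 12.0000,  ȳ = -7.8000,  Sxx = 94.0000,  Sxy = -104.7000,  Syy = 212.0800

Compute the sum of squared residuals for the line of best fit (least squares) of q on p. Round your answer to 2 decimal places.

95.46

b = Sxy/Sxx = -104.7/94 = -1.113830
SSE = Syy − b·Sxy = 212.08 − (-1.113830)·(-104.7) = 95.462021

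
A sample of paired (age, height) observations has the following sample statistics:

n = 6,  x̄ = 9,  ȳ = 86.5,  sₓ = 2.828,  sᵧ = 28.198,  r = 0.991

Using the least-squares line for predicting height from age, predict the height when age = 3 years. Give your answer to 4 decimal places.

b = r · sᵧ/sₓ = 0.991 · 28.198/2.828 = 9.881265
a = ȳ − b·x̄ = 86.5 − 9.881265·9 = -2.431387
ŷ(3) = a + b·3 = -2.431387 + 9.881265·3 = 27.212409

27.2124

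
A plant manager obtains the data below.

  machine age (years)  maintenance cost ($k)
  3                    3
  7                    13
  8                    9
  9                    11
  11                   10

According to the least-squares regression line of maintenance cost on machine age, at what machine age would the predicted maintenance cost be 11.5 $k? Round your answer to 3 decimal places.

10.178

n = 5, Σx = 38, Σy = 46, Σxy = 381, Σx² = 324
Sxx = Σx² − (Σx)²/n = 324 − 288.8 = 35.2
Sxy = Σxy − (Σx)(Σy)/n = 381 − 349.6 = 31.4
b = Sxy/Sxx = 31.4/35.2 = 0.892045
a = ȳ − b·x̄ = 9.2 − 0.892045·7.6 = 2.420455
Set a + b·x = 11.5: x = (11.5 − 2.420455) / 0.892045 = 10.178344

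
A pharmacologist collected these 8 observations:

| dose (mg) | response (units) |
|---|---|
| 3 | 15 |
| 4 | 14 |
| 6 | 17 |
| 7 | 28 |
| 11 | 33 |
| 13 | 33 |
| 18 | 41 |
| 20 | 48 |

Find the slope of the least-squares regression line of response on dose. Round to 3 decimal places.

n = 8, Σx = 82, Σy = 229, Σxy = 2889, Σx² = 1124
Sxx = Σx² − (Σx)²/n = 1124 − 840.5 = 283.5
Sxy = Σxy − (Σx)(Σy)/n = 2889 − 2347.25 = 541.75
b = Sxy/Sxx = 541.75/283.5 = 1.910935

1.911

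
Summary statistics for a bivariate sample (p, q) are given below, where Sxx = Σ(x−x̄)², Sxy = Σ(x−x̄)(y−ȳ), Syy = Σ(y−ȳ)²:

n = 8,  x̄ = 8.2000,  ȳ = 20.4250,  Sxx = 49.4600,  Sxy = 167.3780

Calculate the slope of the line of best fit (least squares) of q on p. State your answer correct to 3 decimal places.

3.384

b = Sxy/Sxx = 167.378/49.46 = 3.384108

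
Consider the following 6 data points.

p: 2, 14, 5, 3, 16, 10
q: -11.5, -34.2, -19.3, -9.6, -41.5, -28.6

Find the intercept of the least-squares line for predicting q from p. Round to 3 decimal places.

-6.267

n = 6, Σx = 50, Σy = -144.7, Σxy = -1577.1, Σx² = 590
Sxx = Σx² − (Σx)²/n = 590 − 416.666667 = 173.333333
Sxy = Σxy − (Σx)(Σy)/n = -1577.1 − (-1205.833333) = -371.266667
b = Sxy/Sxx = -371.266667/173.333333 = -2.141923
a = ȳ − b·x̄ = -24.116667 − (-2.141923)·8.333333 = -6.267308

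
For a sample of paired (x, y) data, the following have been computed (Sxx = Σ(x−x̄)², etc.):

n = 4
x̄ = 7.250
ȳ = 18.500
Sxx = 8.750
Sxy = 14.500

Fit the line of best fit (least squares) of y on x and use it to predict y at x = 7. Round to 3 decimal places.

b = Sxy/Sxx = 14.5/8.75 = 1.657143
a = ȳ − b·x̄ = 18.5 − 1.657143·7.25 = 6.485714
ŷ(7) = a + b·7 = 6.485714 + 1.657143·7 = 18.085714

18.086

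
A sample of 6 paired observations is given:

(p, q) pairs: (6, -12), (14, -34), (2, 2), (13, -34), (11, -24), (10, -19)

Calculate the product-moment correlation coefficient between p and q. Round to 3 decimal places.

n = 6, Σx = 56, Σy = -121, Σxy = -1440, Σx² = 626, Σy² = 3397
Sxx = Σx² − (Σx)²/n = 626 − 522.666667 = 103.333333
Sxy = Σxy − (Σx)(Σy)/n = -1440 − (-1129.333333) = -310.666667
Syy = Σy² − (Σy)²/n = 3397 − 2440.166667 = 956.833333
r = Sxy/√(Sxx·Syy) = -310.666667/√(98872.777778) = -310.666667/314.440420 = -0.987999

-0.988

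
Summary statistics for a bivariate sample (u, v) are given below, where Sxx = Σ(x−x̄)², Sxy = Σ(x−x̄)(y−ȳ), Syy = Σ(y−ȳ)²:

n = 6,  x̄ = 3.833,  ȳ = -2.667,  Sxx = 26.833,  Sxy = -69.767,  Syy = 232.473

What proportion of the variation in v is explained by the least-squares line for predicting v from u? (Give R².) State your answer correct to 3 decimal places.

R² = Sxy²/(Sxx·Syy) = (-69.767)²/(26.833·232.473) = 0.780294

0.780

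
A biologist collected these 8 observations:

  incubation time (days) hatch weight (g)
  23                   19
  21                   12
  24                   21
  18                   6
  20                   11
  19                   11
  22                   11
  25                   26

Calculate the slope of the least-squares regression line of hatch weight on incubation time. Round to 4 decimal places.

n = 8, Σx = 172, Σy = 117, Σxy = 2622, Σx² = 3740
Sxx = Σx² − (Σx)²/n = 3740 − 3698 = 42
Sxy = Σxy − (Σx)(Σy)/n = 2622 − 2515.5 = 106.5
b = Sxy/Sxx = 106.5/42 = 2.535714

2.5357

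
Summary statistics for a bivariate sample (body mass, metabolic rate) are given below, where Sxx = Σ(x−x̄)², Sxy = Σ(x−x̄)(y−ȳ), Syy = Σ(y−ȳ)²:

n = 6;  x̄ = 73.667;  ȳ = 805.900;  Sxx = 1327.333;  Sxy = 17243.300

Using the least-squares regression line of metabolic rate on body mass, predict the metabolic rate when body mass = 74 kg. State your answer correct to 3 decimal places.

810.226

b = Sxy/Sxx = 17243.3/1327.333 = 12.990937
a = ȳ − b·x̄ = 805.9 − 12.990937·73.667 = -151.103390
ŷ(74) = a + b·74 = -151.103390 + 12.990937·74 = 810.225982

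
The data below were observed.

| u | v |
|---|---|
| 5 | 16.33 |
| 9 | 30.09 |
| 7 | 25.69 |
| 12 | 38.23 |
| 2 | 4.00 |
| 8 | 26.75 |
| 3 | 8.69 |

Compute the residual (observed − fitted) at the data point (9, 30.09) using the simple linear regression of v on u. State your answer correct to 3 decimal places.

n = 7, Σx = 46, Σy = 149.78, Σxy = 1239.12, Σx² = 376
Sxx = Σx² − (Σx)²/n = 376 − 302.285714 = 73.714286
Sxy = Σxy − (Σx)(Σy)/n = 1239.12 − 984.268571 = 254.851429
b = Sxy/Sxx = 254.851429/73.714286 = 3.457287
a = ȳ − b·x̄ = 21.397143 − 3.457287·6.571429 = -1.322171
ŷ(9) = -1.322171 + 3.457287·9 = 29.793411
residual = y − ŷ = 30.09 − 29.793411 = 0.296589

0.297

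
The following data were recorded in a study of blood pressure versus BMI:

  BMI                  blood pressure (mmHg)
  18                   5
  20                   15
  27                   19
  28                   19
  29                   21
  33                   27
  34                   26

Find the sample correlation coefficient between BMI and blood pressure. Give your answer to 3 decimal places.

n = 7, Σx = 189, Σy = 132, Σxy = 3819, Σx² = 5323, Σy² = 2818
Sxx = Σx² − (Σx)²/n = 5323 − 5103 = 220
Sxy = Σxy − (Σx)(Σy)/n = 3819 − 3564 = 255
Syy = Σy² − (Σy)²/n = 2818 − 2489.142857 = 328.857143
r = Sxy/√(Sxx·Syy) = 255/√(72348.571429) = 255/268.976898 = 0.948037

0.948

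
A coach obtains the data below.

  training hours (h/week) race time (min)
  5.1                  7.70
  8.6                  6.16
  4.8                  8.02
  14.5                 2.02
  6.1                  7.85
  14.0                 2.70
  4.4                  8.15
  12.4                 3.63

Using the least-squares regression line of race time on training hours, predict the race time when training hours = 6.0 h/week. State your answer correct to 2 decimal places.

7.42

n = 8, Σx = 69.9, Σy = 46.23, Σxy = 326.589, Σx² = 739.59
Sxx = Σx² − (Σx)²/n = 739.59 − 610.75125 = 128.83875
Sxy = Σxy − (Σx)(Σy)/n = 326.589 − 403.934625 = -77.345625
b = Sxy/Sxx = -77.345625/128.83875 = -0.600329
a = ȳ − b·x̄ = 5.77875 − (-0.600329)·8.7375 = 11.024124
ŷ(6.0) = a + b·6.0 = 11.024124 + (-0.600329)·6 = 7.422150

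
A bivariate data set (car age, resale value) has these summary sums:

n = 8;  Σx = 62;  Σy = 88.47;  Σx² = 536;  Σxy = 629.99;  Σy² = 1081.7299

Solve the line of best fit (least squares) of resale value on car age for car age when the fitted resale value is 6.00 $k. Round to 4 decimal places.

Sxx = Σx² − (Σx)²/n = 536 − 480.5 = 55.5
Sxy = Σxy − (Σx)(Σy)/n = 629.99 − 685.6425 = -55.6525
b = Sxy/Sxx = -55.6525/55.5 = -1.002748
a = ȳ − b·x̄ = 11.05875 − (-1.002748)·7.75 = 18.830045
Set a + b·x = 6.00: x = (6.00 − 18.830045) / (-1.002748) = 12.794888

12.7949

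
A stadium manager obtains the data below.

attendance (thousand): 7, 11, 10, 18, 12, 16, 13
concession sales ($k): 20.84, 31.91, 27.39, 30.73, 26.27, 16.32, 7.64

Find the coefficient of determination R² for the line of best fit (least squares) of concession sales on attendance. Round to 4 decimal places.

n = 7, Σx = 87, Σy = 161.1, Σxy = 1999.61, Σx² = 1163, Σy² = 4161.9236
Sxx = Σx² − (Σx)²/n = 1163 − 1081.285714 = 81.714286
Sxy = Σxy − (Σx)(Σy)/n = 1999.61 − 2002.242857 = -2.632857
Syy = Σy² − (Σy)²/n = 4161.9236 − 3707.601429 = 454.322171
R² = Sxy²/(Sxx·Syy) = (-2.632857)²/(81.714286·454.322171) = 0.000187

0.0002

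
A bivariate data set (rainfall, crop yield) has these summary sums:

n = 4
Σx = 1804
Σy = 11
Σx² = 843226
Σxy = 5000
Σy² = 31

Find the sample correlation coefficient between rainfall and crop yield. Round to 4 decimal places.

0.2617

Sxx = Σx² − (Σx)²/n = 843226 − 813604 = 29622
Sxy = Σxy − (Σx)(Σy)/n = 5000 − 4961 = 39
Syy = Σy² − (Σy)²/n = 31 − 30.25 = 0.75
r = Sxy/√(Sxx·Syy) = 39/√(22216.5) = 39/149.052004 = 0.261654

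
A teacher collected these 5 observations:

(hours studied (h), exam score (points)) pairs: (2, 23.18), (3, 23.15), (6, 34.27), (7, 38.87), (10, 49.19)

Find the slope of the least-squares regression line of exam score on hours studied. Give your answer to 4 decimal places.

n = 5, Σx = 28, Σy = 168.66, Σxy = 1085.42, Σx² = 198
Sxx = Σx² − (Σx)²/n = 198 − 156.8 = 41.2
Sxy = Σxy − (Σx)(Σy)/n = 1085.42 − 944.496 = 140.924
b = Sxy/Sxx = 140.924/41.2 = 3.420485

3.4205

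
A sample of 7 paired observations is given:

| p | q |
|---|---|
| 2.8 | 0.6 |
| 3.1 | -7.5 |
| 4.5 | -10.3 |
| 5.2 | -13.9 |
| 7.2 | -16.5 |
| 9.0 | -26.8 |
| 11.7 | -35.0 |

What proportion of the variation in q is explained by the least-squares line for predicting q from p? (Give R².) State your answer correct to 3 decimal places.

n = 7, Σx = 43.5, Σy = -109.4, Σxy = -909.7, Σx² = 334.47, Σy² = 2571.4
Sxx = Σx² − (Σx)²/n = 334.47 − 270.321429 = 64.148571
Sxy = Σxy − (Σx)(Σy)/n = -909.7 − (-679.842857) = -229.857143
Syy = Σy² − (Σy)²/n = 2571.4 − 1709.765714 = 861.634286
R² = Sxy²/(Sxx·Syy) = (-229.857143)²/(64.148571·861.634286) = 0.955886

0.956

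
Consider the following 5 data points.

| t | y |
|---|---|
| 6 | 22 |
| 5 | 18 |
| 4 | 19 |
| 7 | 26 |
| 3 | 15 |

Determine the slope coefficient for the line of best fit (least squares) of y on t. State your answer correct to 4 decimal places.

2.5000

n = 5, Σx = 25, Σy = 100, Σxy = 525, Σx² = 135
Sxx = Σx² − (Σx)²/n = 135 − 125 = 10
Sxy = Σxy − (Σx)(Σy)/n = 525 − 500 = 25
b = Sxy/Sxx = 25/10 = 2.5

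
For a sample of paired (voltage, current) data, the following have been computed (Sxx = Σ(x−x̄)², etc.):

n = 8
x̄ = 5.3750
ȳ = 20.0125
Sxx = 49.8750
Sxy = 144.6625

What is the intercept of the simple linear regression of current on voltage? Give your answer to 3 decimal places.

b = Sxy/Sxx = 144.6625/49.875 = 2.900501
a = ȳ − b·x̄ = 20.0125 − 2.900501·5.375 = 4.422306

4.422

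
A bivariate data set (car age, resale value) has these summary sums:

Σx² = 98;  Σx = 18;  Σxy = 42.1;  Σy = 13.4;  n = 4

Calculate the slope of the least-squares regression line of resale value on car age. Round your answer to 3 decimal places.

-1.071

Sxx = Σx² − (Σx)²/n = 98 − 81 = 17
Sxy = Σxy − (Σx)(Σy)/n = 42.1 − 60.3 = -18.2
b = Sxy/Sxx = -18.2/17 = -1.070588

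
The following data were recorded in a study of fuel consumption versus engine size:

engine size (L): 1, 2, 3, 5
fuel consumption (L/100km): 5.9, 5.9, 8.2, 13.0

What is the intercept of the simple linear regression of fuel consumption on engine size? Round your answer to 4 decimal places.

n = 4, Σx = 11, Σy = 33, Σxy = 107.3, Σx² = 39
Sxx = Σx² − (Σx)²/n = 39 − 30.25 = 8.75
Sxy = Σxy − (Σx)(Σy)/n = 107.3 − 90.75 = 16.55
b = Sxy/Sxx = 16.55/8.75 = 1.891429
a = ȳ − b·x̄ = 8.25 − 1.891429·2.75 = 3.048571

3.0486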